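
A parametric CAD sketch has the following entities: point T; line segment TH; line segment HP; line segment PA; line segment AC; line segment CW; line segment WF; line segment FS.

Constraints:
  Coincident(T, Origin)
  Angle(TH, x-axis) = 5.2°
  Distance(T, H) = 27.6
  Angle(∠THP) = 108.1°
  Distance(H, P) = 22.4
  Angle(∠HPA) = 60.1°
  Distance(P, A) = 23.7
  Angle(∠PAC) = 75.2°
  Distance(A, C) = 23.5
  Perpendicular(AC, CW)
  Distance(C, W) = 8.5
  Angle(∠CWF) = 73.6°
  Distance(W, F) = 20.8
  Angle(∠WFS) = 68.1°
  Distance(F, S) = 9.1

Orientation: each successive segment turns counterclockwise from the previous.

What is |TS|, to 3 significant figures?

13.0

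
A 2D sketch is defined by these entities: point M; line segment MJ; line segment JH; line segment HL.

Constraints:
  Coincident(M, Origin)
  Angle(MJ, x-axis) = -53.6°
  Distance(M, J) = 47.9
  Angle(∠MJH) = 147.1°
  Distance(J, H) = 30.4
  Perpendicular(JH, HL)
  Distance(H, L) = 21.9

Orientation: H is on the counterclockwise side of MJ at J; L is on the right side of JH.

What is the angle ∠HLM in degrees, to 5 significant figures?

55.841°

M is at the origin; MJ runs at -53.6° with length 47.9, so J = 47.9·(cos -53.6°, sin -53.6°) = (28.425, -38.554). ∠MJH = 147.1°, so JH runs at -53.6° + (180° − 147.1°) = -20.700° from the x-axis; with |JH| = 30.4, H = J + 30.4·(cos -20.700°, sin -20.700°) = (56.862, -49.300). JH ⟂ HL; with |HL| = 21.9 on the right of JH, L = H + 21.9·(-0.35347, -0.93544) = (49.121, -69.786). Then cos ∠HLM = LH·LM / (|LH||LM|), giving 55.841°.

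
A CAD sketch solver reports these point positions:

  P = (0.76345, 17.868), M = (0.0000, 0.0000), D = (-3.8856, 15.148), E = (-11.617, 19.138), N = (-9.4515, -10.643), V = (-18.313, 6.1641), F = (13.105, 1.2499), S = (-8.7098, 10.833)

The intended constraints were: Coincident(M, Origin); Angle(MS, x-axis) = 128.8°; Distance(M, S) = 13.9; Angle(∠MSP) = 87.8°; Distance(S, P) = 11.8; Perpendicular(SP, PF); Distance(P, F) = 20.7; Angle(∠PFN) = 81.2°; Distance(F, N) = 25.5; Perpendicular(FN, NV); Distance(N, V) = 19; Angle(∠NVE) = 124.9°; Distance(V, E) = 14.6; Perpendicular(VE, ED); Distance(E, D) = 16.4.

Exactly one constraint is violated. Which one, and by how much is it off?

Distance(E, D) = 16.4 — off by 7.70.

M = (0.00, 0.00) ✓; MS at 128.8° ✓; |MS| = 13.90 ✓; ∠MSP = 87.80° ✓; |SP| = 11.80 ✓; ∠(SP, PF) = 90.00° ✓; |PF| = 20.70 ✓; ∠PFN = 81.20° ✓; |FN| = 25.50 ✓; ∠(FN, NV) = 90.00° ✓; |NV| = 19.00 ✓; ∠NVE = 124.9° ✓; |VE| = 14.60 ✓; ∠(VE, ED) = 90.00° ✓; |ED| = 8.700 ✗.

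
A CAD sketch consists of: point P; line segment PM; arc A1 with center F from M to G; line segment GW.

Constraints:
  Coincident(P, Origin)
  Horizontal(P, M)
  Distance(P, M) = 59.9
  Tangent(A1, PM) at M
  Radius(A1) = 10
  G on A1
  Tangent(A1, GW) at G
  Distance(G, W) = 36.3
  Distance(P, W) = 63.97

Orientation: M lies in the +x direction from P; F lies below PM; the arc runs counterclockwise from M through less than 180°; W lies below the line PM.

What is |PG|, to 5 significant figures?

50.741

Checks: |FG| = 10.00 ✓; ∠(FG, GW) = 90.00° ✓; |GW| = 36.30 ✓; |PW| = 63.97 ✓.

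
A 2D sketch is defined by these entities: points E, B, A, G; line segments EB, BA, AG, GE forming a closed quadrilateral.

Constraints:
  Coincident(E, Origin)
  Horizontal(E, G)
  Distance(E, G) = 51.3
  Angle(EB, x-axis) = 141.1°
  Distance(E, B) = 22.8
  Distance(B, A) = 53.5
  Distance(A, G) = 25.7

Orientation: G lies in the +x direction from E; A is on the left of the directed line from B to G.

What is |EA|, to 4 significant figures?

40.79

Checks: EB at 141.1° ✓; |BA| = 53.50 ✓; |AG| = 25.70 ✓.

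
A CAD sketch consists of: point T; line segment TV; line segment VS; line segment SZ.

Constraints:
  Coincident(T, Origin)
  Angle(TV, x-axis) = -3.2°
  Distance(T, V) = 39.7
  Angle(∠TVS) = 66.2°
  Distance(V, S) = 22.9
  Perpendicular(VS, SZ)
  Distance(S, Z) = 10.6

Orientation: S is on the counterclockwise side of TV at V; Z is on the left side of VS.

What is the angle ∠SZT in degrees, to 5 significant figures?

165.03°

∠TVS = 66.2°, so VS runs at -3.2° + (180° − 66.2°) = 110.60° from the x-axis; with |VS| = 22.9, S = V + 22.9·(cos 110.60°, sin 110.60°) = (31.581, 19.220). The perpendicularity gives SZ at right angles to VS; with |SZ| = 10.6 on the left of VS, Z = S + 10.6·(-0.93606, -0.35184) = (21.659, 15.490). Then cos ∠SZT = ZS·ZT / (|ZS||ZT|), giving 165.03°.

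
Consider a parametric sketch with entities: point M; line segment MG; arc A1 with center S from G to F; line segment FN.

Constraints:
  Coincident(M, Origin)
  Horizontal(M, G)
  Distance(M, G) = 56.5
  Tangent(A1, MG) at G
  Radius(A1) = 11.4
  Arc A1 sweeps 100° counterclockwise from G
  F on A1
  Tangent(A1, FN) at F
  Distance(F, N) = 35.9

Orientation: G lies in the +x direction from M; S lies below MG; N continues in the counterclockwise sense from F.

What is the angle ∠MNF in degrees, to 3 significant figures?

36.6°

On A1, G sits at bearing 90° from S; a 100° counterclockwise sweep puts F at bearing 190°, so F = S + 11.4·(cos 190°, sin 190°) = (45.3, -13.4). Since A1 is tangent to FN there, SF ⟂ FN, so FN runs along (−sin 190°, cos 190°); with |FN| = 35.9, N = (51.5, -48.7). Then cos ∠MNF = NM·NF / (|NM||NF|), giving 36.6°.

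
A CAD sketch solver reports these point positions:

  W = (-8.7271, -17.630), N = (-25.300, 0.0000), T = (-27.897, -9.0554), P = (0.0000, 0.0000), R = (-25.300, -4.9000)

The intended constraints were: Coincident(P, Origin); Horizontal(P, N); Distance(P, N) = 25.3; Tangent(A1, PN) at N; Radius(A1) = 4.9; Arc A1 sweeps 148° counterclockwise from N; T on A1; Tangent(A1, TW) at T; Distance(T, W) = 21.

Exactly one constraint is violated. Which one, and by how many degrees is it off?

Tangent(A1, TW) at T — off by 7.91°.

P = (0.00, 0.00) ✓; P.y = 0.00, N.y = 0.00 ✓; |PN| = 25.30 ✓; ∠(RN, NP) = 90.00° ✓; |RN| = 4.900 ✓; bearing(R→T) − bearing(R→N) = 148.0° ✓; |RT| = 4.900 ✓; ∠(RT, TW) = 82.09° ✗; |TW| = 21.00 ✓.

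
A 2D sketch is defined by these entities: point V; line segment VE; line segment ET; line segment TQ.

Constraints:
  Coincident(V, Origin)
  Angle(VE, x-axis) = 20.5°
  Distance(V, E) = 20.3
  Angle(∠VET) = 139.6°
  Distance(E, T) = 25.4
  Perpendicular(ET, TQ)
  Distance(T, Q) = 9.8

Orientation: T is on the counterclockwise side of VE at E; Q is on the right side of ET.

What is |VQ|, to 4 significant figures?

46.87

V is at the origin; VE runs at 20.5° with length 20.3, so E = 20.3·(cos 20.5°, sin 20.5°) = (19.01, 7.109). ∠VET = 139.6°, so ET runs at 20.5° + (180° − 139.6°) = 60.90° from the x-axis; with |ET| = 25.4, T = E + 25.4·(cos 60.90°, sin 60.90°) = (31.37, 29.30). The perpendicularity gives TQ at right angles to ET; with |TQ| = 9.8 on the right of ET, Q = T + 9.8·(0.8738, -0.4863) = (39.93, 24.54). Then |VQ| = |Q − V| = 46.87.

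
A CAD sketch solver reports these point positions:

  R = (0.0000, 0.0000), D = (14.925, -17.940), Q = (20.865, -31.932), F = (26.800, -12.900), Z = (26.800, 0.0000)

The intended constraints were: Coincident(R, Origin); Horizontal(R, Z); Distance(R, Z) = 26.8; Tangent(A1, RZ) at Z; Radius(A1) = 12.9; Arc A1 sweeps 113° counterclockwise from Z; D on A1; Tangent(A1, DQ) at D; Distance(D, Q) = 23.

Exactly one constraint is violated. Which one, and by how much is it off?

Distance(D, Q) = 23 — off by 7.80.

R = (0.00, 0.00) ✓; R.y = 0.00, Z.y = 0.00 ✓; |RZ| = 26.80 ✓; ∠(FZ, ZR) = 90.00° ✓; |FZ| = 12.90 ✓; bearing(F→D) − bearing(F→Z) = 113.0° ✓; |FD| = 12.90 ✓; ∠(FD, DQ) = 89.99° ✓; |DQ| = 15.20 ✗.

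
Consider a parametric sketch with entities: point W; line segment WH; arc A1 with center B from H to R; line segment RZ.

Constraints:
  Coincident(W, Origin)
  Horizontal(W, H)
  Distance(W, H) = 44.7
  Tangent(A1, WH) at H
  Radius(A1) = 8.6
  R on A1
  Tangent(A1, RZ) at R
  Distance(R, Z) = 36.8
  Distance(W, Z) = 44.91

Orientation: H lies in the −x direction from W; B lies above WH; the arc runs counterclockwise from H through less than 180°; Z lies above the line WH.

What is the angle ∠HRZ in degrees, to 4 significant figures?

146.6°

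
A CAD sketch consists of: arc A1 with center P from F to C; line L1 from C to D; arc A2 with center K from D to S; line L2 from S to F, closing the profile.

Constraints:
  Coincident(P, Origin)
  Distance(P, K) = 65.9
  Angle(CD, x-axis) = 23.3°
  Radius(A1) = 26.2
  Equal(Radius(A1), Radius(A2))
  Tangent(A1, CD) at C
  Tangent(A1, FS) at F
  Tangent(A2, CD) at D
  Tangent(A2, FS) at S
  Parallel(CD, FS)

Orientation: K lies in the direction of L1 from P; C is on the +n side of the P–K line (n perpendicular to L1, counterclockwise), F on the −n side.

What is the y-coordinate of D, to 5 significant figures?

50.130

Tangency of A1 to both parallel lines with radius 26.2 puts C and F at P ± 26.2·n: C = (-10.363, 24.063), F = (10.363, -24.063). Equal radii place D and S the same way about K: D = K + 26.2·n = (50.162, 50.130), S = K − 26.2·n = (70.889, 2.0032). So D.y = 50.130.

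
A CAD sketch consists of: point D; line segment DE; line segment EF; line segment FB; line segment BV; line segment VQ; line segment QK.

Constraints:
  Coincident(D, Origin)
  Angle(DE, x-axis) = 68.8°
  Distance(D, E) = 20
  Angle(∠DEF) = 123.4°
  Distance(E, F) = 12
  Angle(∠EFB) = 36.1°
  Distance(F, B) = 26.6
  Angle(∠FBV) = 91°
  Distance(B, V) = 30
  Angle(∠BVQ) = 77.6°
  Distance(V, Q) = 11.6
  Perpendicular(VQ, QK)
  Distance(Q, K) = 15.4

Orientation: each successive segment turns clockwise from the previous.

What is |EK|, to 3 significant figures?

10.7

D is at the origin; DE runs at 68.8° with length 20.0, so E = (7.23, 18.6). ∠DEF = 123.4° gives EF at 12.2° from the x-axis; with |EF| = 12.0, F = (19.0, 21.2). ∠EFB = 36.1° gives FB at -132° from the x-axis; with |FB| = 26.6, B = (1.27, 1.32). ∠FBV = 91.0° gives BV at 139° from the x-axis; with |BV| = 30.0, V = (-21.5, 20.9). ∠BVQ = 77.6° gives VQ at 36.9° from the x-axis; with |VQ| = 11.6, Q = (-12.2, 27.8). The perpendicularity gives QK at right angles to VQ, so QK runs at -53.1°; with |QK| = 15.4, K = (-2.95, 15.5). Then |EK| = |K − E| = 10.7.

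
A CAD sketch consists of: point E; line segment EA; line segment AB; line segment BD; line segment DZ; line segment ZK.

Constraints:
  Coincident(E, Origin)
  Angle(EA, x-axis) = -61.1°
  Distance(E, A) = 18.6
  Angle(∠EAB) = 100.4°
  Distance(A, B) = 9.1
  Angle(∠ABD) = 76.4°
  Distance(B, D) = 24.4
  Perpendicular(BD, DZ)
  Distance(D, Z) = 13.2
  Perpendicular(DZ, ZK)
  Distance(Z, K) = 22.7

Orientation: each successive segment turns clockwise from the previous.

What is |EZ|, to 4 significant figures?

6.534

E is at the origin; EA runs at -61.1° with length 18.6, so A = (8.989, -16.28). ∠EAB = 100.4° gives AB at -140.7° from the x-axis; with |AB| = 9.1, B = (1.947, -22.05). ∠ABD = 76.4° gives BD at 115.7° from the x-axis; with |BD| = 24.4, D = (-8.634, -0.06113). The perpendicularity gives DZ at right angles to BD, so DZ runs at 25.70°; with |DZ| = 13.2, Z = (3.260, 5.663). Then |EZ| = |Z − E| = 6.534.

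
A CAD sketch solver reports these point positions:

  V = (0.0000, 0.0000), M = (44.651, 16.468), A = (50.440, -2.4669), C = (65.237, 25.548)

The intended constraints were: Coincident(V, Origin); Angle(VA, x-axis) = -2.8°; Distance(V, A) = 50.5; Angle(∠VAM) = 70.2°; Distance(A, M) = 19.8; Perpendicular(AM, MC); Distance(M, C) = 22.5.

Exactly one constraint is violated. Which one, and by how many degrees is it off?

Perpendicular(AM, MC) — off by 6.80°.

V = (0.00, 0.00) ✓; VA at -2.800° ✓; |VA| = 50.50 ✓; ∠VAM = 70.20° ✓; |AM| = 19.80 ✓; ∠(AM, MC) = 83.20° ✗; |MC| = 22.50 ✓.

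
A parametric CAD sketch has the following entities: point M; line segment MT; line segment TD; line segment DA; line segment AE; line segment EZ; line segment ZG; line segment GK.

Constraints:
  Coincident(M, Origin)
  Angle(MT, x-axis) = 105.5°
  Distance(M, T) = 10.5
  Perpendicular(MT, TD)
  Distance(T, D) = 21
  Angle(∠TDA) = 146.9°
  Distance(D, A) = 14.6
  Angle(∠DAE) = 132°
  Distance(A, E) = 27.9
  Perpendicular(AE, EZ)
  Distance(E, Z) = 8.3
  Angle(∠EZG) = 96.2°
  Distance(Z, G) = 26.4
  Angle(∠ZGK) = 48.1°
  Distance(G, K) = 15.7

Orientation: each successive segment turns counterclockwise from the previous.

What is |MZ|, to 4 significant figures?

39.42

M is at the origin; MT runs at 105.5° with length 10.5, so T = (-2.806, 10.12). The perpendicularity gives TD at right angles to MT, so TD runs at -164.5°; with |TD| = 21.0, D = (-23.04, 4.506). ∠TDA = 146.9° gives DA at -131.4° from the x-axis; with |DA| = 14.6, A = (-32.70, -6.446). ∠DAE = 132.0° gives AE at -83.40° from the x-axis; with |AE| = 27.9, E = (-29.49, -34.16). AE ⟂ EZ, so EZ runs at 6.600°; with |EZ| = 8.3, Z = (-21.25, -33.21). Then |MZ| = |Z − M| = 39.42.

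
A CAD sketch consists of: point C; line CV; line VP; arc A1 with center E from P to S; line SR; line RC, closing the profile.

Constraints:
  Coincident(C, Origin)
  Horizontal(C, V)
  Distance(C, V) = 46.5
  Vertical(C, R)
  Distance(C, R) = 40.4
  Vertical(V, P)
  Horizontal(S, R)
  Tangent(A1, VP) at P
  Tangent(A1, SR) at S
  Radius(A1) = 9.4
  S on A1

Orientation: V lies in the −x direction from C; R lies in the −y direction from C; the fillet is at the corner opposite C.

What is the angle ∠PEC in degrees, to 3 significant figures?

140°

C is at the origin; C and V share the same y with |CV| = 46.5 and V on the −x side, so V = (-46.5, 0.00). CR is vertical with |CR| = 40.4 and R on the −y side, so R = (0.00, -40.4). The virtual corner opposite C is at (-46.5, -40.4). Tangency of A1 to VP means the radius EP is perpendicular to VP and the tangent condition forces ES to be normal to SR, with radius 9.4, so the center E sits 9.4 in from both sides at E = (-37.1, -31.0). That places the tangent points at P = (-46.5, -31.0) on VP and S = (-37.1, -40.4) on SR. Then cos ∠PEC = EP·EC / (|EP||EC|), giving 140°.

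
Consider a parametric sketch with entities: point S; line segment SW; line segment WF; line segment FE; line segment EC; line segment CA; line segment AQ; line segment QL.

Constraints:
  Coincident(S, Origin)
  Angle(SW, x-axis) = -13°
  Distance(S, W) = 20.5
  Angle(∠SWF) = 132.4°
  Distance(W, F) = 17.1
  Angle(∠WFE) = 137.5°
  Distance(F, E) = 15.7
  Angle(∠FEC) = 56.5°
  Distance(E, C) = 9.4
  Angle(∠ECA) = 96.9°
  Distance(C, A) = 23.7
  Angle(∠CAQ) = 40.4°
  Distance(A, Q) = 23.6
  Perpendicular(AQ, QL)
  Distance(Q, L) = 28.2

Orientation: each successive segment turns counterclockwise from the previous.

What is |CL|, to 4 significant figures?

13.99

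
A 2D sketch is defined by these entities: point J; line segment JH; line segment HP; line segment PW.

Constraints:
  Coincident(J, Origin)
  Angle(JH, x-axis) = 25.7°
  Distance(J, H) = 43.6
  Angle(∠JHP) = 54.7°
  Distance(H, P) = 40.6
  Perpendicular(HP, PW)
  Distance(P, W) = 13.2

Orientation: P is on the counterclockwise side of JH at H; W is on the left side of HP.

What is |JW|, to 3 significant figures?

27.2

∠JHP = 54.7°, so HP runs at 25.7° + (180° − 54.7°) = 151° from the x-axis; with |HP| = 40.6, P = H + 40.6·(cos 151°, sin 151°) = (3.78, 38.6). HP is perpendicular to PW; with |PW| = 13.2 on the left of HP, W = P + 13.2·(-0.485, -0.875) = (-2.62, 27.0). Then |JW| = |W − J| = 27.2.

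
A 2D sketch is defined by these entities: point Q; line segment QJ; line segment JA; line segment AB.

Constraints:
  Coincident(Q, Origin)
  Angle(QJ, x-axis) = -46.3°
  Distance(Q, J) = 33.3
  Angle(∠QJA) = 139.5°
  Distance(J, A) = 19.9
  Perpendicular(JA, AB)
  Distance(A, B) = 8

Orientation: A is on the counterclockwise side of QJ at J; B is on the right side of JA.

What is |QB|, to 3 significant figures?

54.1

Q is at the origin; QJ runs at -46.3° with length 33.3, so J = 33.3·(cos -46.3°, sin -46.3°) = (23.0, -24.1). ∠QJA = 139.5°, so JA runs at -46.3° + (180° − 139.5°) = -5.80° from the x-axis; with |JA| = 19.9, A = J + 19.9·(cos -5.80°, sin -5.80°) = (42.8, -26.1). The perpendicularity gives AB at right angles to JA; with |AB| = 8.0 on the right of JA, B = A + 8.0·(-0.101, -0.995) = (42.0, -34.0). Then |QB| = |B − Q| = 54.1.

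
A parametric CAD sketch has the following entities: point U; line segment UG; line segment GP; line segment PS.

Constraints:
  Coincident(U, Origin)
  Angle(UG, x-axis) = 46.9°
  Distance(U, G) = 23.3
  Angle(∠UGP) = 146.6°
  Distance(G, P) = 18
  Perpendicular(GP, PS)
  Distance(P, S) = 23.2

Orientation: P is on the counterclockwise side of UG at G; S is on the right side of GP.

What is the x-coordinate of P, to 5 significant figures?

18.953

U is at the origin; UG runs at 46.9° with length 23.3, so G = 23.3·(cos 46.9°, sin 46.9°) = (15.920, 17.013). ∠UGP = 146.6°, so GP runs at 46.9° + (180° − 146.6°) = 80.300° from the x-axis; with |GP| = 18.0, P = G + 18.0·(cos 80.300°, sin 80.300°) = (18.953, 34.755). So P.x = 18.953.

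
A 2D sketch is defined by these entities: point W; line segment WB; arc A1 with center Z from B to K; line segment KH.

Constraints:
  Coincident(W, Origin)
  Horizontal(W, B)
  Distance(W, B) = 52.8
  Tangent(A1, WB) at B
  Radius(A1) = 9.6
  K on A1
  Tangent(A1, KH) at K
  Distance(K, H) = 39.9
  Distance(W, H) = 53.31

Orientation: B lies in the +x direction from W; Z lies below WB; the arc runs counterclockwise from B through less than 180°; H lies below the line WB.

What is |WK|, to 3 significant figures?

44.2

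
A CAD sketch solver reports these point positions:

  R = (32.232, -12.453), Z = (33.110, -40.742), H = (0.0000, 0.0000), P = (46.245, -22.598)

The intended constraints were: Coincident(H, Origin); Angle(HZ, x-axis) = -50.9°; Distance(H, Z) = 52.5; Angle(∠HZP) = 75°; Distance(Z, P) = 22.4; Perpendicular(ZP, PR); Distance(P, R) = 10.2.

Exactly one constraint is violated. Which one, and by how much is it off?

Distance(P, R) = 10.2 — off by 7.10.

H = (0.00, 0.00) ✓; HZ at -50.90° ✓; |HZ| = 52.50 ✓; ∠HZP = 75.00° ✓; |ZP| = 22.40 ✓; ∠(ZP, PR) = 90.00° ✓; |PR| = 17.30 ✗.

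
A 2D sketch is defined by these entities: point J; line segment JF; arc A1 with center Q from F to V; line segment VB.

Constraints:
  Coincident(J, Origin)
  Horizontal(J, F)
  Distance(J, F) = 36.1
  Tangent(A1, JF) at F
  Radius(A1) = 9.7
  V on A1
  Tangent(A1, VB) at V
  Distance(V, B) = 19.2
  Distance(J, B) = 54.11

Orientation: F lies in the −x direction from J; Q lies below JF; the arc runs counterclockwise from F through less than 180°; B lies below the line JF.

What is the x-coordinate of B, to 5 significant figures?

-45.721

J is at the origin; J and F share the same y with |JF| = 36.1 and F on the −x side, so F = (-36.100, 0.0000). The tangent condition forces QF to be normal to JF, so Q = F + (0, -9.7) = (-36.100, -9.7000). Since QV ⟂ VB (tangency), |QB| = √(9.7² + 19.2²) = 21.511 regardless of where V sits on A1. So B lies on both circle(J, 54.11) and circle(Q, 21.511); the below-JF intersection is B = (-45.721, -28.940). V is the foot of the tangent from B: V = (-45.800, -9.7401).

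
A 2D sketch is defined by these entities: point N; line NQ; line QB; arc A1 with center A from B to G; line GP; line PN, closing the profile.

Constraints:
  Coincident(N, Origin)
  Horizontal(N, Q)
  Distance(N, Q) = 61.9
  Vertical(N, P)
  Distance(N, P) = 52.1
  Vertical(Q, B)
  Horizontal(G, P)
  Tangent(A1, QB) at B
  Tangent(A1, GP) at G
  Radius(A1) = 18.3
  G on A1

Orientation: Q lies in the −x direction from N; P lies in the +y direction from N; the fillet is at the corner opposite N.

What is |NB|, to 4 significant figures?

70.53

N is at the origin; NQ is horizontal with |NQ| = 61.9 and Q on the −x side, so Q = (-61.90, 0.000). NP is vertical with |NP| = 52.1 and P on the +y side, so P = (0.000, 52.10). The virtual corner opposite N is at (-61.90, 52.10). The tangent condition forces AB to be normal to QB and the tangent condition forces AG to be normal to GP, with radius 18.3, so the center A sits 18.3 in from both sides at A = (-43.60, 33.80). That places the tangent points at B = (-61.90, 33.80) on QB and G = (-43.60, 52.10) on GP. Then |NB| = |B − N| = 70.53.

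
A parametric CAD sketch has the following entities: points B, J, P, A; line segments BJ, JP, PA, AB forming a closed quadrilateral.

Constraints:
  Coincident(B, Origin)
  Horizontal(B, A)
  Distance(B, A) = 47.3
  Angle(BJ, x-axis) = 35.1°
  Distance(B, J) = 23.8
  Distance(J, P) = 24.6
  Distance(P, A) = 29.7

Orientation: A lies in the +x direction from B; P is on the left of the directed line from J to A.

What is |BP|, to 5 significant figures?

48.392

Checks: |JP| = 24.60 ✓; |PA| = 29.70 ✓.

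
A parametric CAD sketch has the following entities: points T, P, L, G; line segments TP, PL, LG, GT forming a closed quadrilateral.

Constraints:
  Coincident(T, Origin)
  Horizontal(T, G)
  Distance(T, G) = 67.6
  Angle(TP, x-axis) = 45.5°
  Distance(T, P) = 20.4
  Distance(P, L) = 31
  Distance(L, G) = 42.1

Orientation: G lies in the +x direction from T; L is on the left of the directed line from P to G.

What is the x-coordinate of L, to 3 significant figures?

40.0

T is at the origin; TG is horizontal with |TG| = 67.6 and G in +x, so G = (67.6, 0). TP runs at 45.5° with |TP| = 20.4, so P = (14.3, 14.6). L is determined by |PL| = 31.0 and |LG| = 42.1 together: it lies at the intersection of circle(P, 31.0) and circle(G, 42.1). With |PG| = 55.3, the foot of the radical line on PG is 20.3 from P and the perpendicular offset is √(31.0² − 20.3²) = 23.4. Taking the left-of-PG solution: L = (40.0, 31.8).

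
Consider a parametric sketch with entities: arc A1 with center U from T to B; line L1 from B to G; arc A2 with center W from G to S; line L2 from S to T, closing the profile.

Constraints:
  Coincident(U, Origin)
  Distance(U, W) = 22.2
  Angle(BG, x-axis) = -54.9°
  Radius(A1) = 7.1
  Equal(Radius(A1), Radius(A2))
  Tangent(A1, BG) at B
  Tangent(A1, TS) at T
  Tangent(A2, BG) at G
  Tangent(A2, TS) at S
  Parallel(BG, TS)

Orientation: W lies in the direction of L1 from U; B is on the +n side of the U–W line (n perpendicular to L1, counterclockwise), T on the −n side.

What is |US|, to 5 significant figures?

23.308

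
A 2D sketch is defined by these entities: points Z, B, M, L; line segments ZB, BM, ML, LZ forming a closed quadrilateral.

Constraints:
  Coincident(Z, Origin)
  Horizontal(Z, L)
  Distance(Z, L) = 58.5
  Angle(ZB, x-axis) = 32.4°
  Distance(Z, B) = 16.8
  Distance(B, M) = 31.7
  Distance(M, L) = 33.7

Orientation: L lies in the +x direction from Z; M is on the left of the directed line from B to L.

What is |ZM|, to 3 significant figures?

48.5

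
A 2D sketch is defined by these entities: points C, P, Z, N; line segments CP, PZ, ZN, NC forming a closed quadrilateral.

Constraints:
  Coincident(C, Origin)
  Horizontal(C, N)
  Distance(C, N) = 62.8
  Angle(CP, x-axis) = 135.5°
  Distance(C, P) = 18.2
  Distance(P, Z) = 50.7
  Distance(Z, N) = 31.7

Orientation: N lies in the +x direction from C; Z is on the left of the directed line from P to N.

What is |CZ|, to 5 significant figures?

41.853

Checks: |PZ| = 50.70 ✓; |ZN| = 31.70 ✓.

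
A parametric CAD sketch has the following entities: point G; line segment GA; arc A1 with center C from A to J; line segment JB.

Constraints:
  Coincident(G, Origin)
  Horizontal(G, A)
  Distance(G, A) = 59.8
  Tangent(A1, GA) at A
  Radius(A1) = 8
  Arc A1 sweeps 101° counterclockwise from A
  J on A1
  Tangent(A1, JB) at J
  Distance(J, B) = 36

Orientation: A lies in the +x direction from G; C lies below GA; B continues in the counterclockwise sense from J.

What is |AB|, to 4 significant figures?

44.88

G is at the origin; G and A share the same y with |GA| = 59.8 and A on the +x side, so A = (59.80, 0.000). The tangent condition forces CA to be normal to GA, so C = A + (0, -8) = (59.80, -8.000). On A1, A sits at bearing 90° from C; a 101° counterclockwise sweep puts J at bearing 191°, so J = C + 8.0·(cos 191°, sin 191°) = (51.95, -9.526). A1 meets JB tangentially, so CJ is at right angles to JB, so JB runs along (−sin 191°, cos 191°); with |JB| = 36.0, B = (58.82, -44.87). Then |AB| = |B − A| = 44.88.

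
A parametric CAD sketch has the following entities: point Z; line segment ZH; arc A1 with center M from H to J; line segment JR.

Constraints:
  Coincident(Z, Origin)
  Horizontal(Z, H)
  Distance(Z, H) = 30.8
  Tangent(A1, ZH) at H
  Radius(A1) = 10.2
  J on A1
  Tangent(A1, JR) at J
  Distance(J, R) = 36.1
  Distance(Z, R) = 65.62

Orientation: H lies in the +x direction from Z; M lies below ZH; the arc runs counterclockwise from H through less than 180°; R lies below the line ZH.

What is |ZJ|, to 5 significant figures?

29.632

Z is at the origin; ZH is horizontal with |ZH| = 30.8 and H on the +x side, so H = (30.800, 0.0000). Tangency of A1 to ZH means the radius MH is perpendicular to ZH, so M = H + (0, -10.2) = (30.800, -10.200). Since MJ ⟂ JR (tangency), |MR| = √(10.2² + 36.1²) = 37.513 regardless of where J sits on A1. So R lies on both circle(Z, 65.62) and circle(M, 37.513); the below-ZH intersection is R = (50.119, -42.356). J is the foot of the tangent from R: J = (23.814, -17.632).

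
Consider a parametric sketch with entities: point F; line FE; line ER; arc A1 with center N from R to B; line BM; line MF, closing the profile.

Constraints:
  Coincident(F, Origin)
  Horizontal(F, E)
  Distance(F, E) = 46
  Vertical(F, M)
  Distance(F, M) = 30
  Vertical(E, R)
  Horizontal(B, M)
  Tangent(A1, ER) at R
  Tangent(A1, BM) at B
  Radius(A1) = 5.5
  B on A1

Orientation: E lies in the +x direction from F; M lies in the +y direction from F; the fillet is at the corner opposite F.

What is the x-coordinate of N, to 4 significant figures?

40.50

F is at the origin; F and E share the same y with |FE| = 46.0 and E on the +x side, so E = (46.00, 0.000). FM is vertical with |FM| = 30.0 and M on the +y side, so M = (0.000, 30.00). The virtual corner opposite F is at (46.00, 30.00). A1 meets ER tangentially, so NR is at right angles to ER and tangency of A1 to BM means the radius NB is perpendicular to BM, with radius 5.5, so the center N sits 5.5 in from both sides at N = (40.50, 24.50). So N.x = 40.50.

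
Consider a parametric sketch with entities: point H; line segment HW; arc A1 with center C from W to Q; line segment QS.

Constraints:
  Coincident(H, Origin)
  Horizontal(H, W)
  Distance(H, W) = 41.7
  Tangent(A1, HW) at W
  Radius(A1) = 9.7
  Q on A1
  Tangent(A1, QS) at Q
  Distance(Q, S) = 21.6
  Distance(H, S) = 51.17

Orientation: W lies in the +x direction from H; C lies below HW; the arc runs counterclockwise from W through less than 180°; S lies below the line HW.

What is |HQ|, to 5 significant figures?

34.811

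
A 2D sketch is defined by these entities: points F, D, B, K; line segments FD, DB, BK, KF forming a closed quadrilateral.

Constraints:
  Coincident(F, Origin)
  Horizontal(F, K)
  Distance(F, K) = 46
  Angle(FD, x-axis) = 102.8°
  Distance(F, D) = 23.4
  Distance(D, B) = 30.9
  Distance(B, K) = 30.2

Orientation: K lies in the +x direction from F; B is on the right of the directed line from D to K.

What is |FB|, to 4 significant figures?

15.80

Checks: |DB| = 30.90 ✓; |BK| = 30.20 ✓.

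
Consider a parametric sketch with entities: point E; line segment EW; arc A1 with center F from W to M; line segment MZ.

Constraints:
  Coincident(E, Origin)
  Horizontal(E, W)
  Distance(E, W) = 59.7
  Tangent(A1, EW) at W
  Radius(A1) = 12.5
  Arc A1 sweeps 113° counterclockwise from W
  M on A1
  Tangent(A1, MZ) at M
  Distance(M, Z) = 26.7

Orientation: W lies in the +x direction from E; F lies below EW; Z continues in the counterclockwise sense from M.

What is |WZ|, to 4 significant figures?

41.98

On A1, W sits at bearing 90° from F; a 113° counterclockwise sweep puts M at bearing 203°, so M = F + 12.5·(cos 203°, sin 203°) = (48.19, -17.38). Tangency of A1 to MZ means the radius FM is perpendicular to MZ, so MZ runs along (−sin 203°, cos 203°); with |MZ| = 26.7, Z = (58.63, -41.96). Then |WZ| = |Z − W| = 41.98.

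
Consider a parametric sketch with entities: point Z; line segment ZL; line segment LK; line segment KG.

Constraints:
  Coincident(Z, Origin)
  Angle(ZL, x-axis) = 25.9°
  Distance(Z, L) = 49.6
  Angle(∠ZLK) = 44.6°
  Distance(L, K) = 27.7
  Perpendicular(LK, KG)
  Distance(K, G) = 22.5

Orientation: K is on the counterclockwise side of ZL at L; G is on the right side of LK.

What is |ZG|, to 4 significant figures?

57.83

Z is at the origin; ZL runs at 25.9° with length 49.6, so L = 49.6·(cos 25.9°, sin 25.9°) = (44.62, 21.67). ∠ZLK = 44.6°, so LK runs at 25.9° + (180° − 44.6°) = 161.3° from the x-axis; with |LK| = 27.7, K = L + 27.7·(cos 161.3°, sin 161.3°) = (18.38, 30.55). The perpendicularity gives KG at right angles to LK; with |KG| = 22.5 on the right of LK, G = K + 22.5·(0.3206, 0.9472) = (25.59, 51.86). Then |ZG| = |G − Z| = 57.83.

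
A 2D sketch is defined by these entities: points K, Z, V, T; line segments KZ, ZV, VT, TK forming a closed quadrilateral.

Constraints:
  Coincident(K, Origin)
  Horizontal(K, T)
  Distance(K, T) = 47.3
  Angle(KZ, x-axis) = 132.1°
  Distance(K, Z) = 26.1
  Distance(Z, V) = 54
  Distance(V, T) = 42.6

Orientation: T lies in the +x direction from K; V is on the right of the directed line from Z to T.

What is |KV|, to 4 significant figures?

28.36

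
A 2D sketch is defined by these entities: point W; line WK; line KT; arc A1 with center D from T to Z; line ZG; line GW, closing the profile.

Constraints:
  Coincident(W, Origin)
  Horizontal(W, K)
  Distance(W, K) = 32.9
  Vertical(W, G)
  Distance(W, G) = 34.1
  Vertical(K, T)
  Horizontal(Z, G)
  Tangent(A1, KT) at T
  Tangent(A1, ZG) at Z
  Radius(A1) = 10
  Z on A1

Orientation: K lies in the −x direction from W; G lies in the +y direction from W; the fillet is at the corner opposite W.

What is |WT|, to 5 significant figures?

40.783

The virtual corner opposite W is at (-32.900, 34.100). The tangent condition forces DT to be normal to KT and since A1 is tangent to ZG there, DZ ⟂ ZG, with radius 10.0, so the center D sits 10.0 in from both sides at D = (-22.900, 24.100). That places the tangent points at T = (-32.900, 24.100) on KT and Z = (-22.900, 34.100) on ZG. Then |WT| = |T − W| = 40.783.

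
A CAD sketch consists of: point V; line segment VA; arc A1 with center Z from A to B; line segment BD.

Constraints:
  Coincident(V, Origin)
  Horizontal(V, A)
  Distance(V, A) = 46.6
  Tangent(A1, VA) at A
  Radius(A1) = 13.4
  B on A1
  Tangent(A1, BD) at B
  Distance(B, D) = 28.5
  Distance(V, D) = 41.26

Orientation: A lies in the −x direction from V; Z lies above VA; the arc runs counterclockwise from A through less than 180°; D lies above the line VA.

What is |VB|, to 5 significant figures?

35.238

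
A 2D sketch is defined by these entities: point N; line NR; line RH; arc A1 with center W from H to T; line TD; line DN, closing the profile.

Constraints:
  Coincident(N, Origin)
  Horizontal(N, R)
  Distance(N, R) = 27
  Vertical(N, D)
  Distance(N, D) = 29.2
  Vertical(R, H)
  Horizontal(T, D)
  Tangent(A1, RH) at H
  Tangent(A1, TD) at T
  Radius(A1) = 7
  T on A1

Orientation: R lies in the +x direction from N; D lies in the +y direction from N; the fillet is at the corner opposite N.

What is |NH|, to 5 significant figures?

34.955

The virtual corner opposite N is at (27.000, 29.200). The tangent condition forces WH to be normal to RH and tangency of A1 to TD means the radius WT is perpendicular to TD, with radius 7.0, so the center W sits 7.0 in from both sides at W = (20.000, 22.200). That places the tangent points at H = (27.000, 22.200) on RH and T = (20.000, 29.200) on TD. Then |NH| = |H − N| = 34.955.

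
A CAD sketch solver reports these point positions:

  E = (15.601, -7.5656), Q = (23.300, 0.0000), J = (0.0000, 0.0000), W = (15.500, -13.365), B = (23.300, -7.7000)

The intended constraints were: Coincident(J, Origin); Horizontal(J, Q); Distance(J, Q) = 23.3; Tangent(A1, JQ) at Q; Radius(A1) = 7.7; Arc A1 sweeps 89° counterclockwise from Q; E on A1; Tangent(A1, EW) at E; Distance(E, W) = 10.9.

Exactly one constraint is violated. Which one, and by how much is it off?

Distance(E, W) = 10.9 — off by 5.10.

J = (0.00, 0.00) ✓; J.y = 0.00, Q.y = 0.00 ✓; |JQ| = 23.30 ✓; ∠(BQ, QJ) = 90.00° ✓; |BQ| = 7.700 ✓; bearing(B→E) − bearing(B→Q) = 89.00° ✓; |BE| = 7.700 ✓; ∠(BE, EW) = 90.00° ✓; |EW| = 5.800 ✗.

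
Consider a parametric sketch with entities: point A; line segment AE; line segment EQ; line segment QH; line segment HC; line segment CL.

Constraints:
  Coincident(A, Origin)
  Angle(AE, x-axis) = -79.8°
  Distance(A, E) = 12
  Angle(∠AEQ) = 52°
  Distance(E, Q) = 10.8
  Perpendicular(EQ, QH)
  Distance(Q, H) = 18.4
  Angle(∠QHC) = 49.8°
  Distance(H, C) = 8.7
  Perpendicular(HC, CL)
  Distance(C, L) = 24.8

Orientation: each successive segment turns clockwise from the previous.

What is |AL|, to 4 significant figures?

20.17

A is at the origin; AE runs at -79.8° with length 12.0, so E = (2.125, -11.81). ∠AEQ = 52.0° gives EQ at 152.2° from the x-axis; with |EQ| = 10.8, Q = (-7.428, -6.773). EQ ⟂ QH, so QH runs at 62.20°; with |QH| = 18.4, H = (1.153, 9.503). ∠QHC = 49.8° gives HC at -68.00° from the x-axis; with |HC| = 8.7, C = (4.412, 1.436). HC is perpendicular to CL, so CL runs at -158.0°; with |CL| = 24.8, L = (-18.58, -7.854). Then |AL| = |L − A| = 20.17.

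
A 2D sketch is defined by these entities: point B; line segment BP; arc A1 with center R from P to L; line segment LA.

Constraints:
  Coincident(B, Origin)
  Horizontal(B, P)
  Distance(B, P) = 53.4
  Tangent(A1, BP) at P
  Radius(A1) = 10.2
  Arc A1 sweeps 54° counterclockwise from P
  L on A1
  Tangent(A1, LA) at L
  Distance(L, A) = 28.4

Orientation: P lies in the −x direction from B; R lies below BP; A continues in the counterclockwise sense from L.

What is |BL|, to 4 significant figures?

61.80

B is at the origin; BP is horizontal with |BP| = 53.4 and P on the −x side, so P = (-53.40, 0.000). The tangent condition forces RP to be normal to BP, so R = P + (0, -10.2) = (-53.40, -10.20). On A1, P sits at bearing 90° from R; a 54° counterclockwise sweep puts L at bearing 144°, so L = R + 10.2·(cos 144°, sin 144°) = (-61.65, -4.205). Then |BL| = |L − B| = 61.80.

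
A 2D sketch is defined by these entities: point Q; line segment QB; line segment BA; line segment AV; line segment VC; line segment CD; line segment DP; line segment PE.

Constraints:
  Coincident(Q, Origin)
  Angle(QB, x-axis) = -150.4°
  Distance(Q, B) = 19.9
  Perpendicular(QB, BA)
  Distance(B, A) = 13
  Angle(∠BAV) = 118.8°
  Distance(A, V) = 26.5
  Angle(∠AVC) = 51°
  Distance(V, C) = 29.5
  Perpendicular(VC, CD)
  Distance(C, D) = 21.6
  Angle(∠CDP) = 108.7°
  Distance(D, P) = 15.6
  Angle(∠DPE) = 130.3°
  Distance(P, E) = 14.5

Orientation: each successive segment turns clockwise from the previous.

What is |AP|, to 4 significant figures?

6.317

The perpendicularity gives CD at right angles to VC, so CD runs at -160.6°; with |CD| = 21.6, D = (-20.41, -10.95). ∠CDP = 108.7° gives DP at 128.1° from the x-axis; with |DP| = 15.6, P = (-30.04, 1.321). Then |AP| = |P − A| = 6.317.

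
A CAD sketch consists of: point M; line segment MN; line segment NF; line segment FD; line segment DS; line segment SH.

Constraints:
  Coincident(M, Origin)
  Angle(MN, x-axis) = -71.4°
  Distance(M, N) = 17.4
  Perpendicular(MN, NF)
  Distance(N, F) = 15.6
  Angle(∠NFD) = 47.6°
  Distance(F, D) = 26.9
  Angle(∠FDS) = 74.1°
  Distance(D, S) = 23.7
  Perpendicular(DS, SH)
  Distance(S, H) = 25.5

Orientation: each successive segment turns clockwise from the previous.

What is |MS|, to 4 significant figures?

23.20

M is at the origin; MN runs at -71.4° with length 17.4, so N = (5.550, -16.49). MN ⟂ NF, so NF runs at -161.4°; with |NF| = 15.6, F = (-9.235, -21.47). ∠NFD = 47.6° gives FD at 66.20° from the x-axis; with |FD| = 26.9, D = (1.620, 3.145). ∠FDS = 74.1° gives DS at -39.70° from the x-axis; with |DS| = 23.7, S = (19.85, -11.99). Then |MS| = |S − M| = 23.20.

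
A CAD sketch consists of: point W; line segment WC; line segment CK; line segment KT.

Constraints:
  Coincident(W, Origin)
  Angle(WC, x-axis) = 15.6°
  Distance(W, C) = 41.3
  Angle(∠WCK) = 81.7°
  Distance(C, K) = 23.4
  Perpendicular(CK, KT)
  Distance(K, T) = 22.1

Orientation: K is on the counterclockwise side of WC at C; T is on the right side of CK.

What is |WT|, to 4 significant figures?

65.34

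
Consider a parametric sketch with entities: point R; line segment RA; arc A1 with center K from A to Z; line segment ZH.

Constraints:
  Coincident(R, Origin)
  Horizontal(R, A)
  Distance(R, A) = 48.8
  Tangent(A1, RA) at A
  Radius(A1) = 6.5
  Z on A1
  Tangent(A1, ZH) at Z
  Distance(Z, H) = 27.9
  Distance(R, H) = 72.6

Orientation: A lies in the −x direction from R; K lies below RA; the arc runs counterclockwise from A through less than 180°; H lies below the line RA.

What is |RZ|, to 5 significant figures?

54.807

Checks: R.y = 0.00, A.y = 0.00 ✓; |KZ| = 6.500 ✓; ∠(KZ, ZH) = 90.00° ✓; |ZH| = 27.90 ✓; |RH| = 72.60 ✓.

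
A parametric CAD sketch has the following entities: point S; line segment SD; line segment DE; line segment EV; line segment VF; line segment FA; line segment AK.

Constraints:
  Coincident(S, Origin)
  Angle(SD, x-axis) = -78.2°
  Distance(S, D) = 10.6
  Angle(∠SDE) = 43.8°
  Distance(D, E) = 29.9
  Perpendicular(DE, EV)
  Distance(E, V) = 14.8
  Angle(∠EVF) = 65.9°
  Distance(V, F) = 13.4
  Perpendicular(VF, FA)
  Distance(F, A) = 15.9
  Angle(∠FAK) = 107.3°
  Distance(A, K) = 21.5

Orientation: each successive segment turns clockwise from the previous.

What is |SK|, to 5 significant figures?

39.151

The perpendicularity gives FA at right angles to VF, so FA runs at -148.50°; with |FA| = 15.9, A = (-20.697, -1.0049). ∠FAK = 107.3° gives AK at 138.80° from the x-axis; with |AK| = 21.5, K = (-36.874, 13.157). Then |SK| = |K − S| = 39.151.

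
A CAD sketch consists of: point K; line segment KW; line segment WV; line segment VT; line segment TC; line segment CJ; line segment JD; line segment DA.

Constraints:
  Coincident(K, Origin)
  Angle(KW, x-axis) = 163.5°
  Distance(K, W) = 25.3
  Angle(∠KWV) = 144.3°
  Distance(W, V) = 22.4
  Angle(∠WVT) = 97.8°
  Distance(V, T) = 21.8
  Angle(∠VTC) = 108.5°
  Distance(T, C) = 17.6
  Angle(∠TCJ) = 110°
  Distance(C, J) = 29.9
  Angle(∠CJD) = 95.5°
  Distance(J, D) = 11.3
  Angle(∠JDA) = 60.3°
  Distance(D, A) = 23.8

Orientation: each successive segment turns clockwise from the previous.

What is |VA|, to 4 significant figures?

28.67

K is at the origin; KW runs at 163.5° with length 25.3, so W = (-24.26, 7.186). ∠KWV = 144.3° gives WV at 127.8° from the x-axis; with |WV| = 22.4, V = (-37.99, 24.89). ∠WVT = 97.8° gives VT at 45.60° from the x-axis; with |VT| = 21.8, T = (-22.73, 40.46). ∠VTC = 108.5° gives TC at -25.90° from the x-axis; with |TC| = 17.6, C = (-6.902, 32.77). ∠TCJ = 110.0° gives CJ at -95.90° from the x-axis; with |CJ| = 29.9, J = (-9.976, 3.031). ∠CJD = 95.5° gives JD at 179.6° from the x-axis; with |JD| = 11.3, D = (-21.28, 3.110). ∠JDA = 60.3° gives DA at 59.90° from the x-axis; with |DA| = 23.8, A = (-9.340, 23.70). Then |VA| = |A − V| = 28.67.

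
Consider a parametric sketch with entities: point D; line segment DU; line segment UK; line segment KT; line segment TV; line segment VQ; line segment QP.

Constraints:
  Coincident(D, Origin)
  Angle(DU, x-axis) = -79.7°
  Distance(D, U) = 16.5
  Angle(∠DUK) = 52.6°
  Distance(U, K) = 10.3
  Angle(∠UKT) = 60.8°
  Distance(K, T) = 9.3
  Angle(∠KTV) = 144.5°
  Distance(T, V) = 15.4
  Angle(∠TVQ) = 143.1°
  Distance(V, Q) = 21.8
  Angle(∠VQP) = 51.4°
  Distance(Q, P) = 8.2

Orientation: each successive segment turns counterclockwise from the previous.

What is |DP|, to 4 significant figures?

34.20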